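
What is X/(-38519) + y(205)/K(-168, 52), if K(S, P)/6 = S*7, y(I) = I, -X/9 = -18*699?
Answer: -806903723/271790064 ≈ -2.9688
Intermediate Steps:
X = 113238 (X = -(-162)*699 = -9*(-12582) = 113238)
K(S, P) = 42*S (K(S, P) = 6*(S*7) = 6*(7*S) = 42*S)
X/(-38519) + y(205)/K(-168, 52) = 113238/(-38519) + 205/((42*(-168))) = 113238*(-1/38519) + 205/(-7056) = -113238/38519 + 205*(-1/7056) = -113238/38519 - 205/7056 = -806903723/271790064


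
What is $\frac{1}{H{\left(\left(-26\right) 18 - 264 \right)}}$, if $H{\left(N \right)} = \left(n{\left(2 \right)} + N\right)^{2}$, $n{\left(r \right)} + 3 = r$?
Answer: $\frac{1}{537289} \approx 1.8612 \cdot 10^{-6}$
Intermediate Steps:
$n{\left(r \right)} = -3 + r$
$H{\left(N \right)} = \left(-1 + N\right)^{2}$ ($H{\left(N \right)} = \left(\left(-3 + 2\right) + N\right)^{2} = \left(-1 + N\right)^{2}$)
$\frac{1}{H{\left(\left(-26\right) 18 - 264 \right)}} = \frac{1}{\left(-1 - 732\right)^{2}} = \frac{1}{\left(-733\right)^{2}} = \frac{1}{537289}$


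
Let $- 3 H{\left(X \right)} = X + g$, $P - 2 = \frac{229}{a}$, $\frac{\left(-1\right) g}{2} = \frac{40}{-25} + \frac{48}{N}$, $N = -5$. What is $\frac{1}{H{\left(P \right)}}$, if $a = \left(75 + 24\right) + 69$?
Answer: $- \frac{2520}{21641} \approx -0.11645$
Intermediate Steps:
$g = \frac{112}{5}$ ($g = - 2 \left(\frac{40}{-25} + \frac{48}{-5}\right) = - 2 \left(40 \left(- \frac{1}{25}\right) + 48 \left(- \frac{1}{5}\right)\right) = - 2 \left(- \frac{8}{5} - \frac{48}{5}\right) = \left(-2\right) \left(- \frac{56}{5}\right) = \frac{112}{5} \approx 22.4$)
$a = 168$ ($a = 99 + 69 = 168$)
$P = \frac{565}{168}$ ($P = 2 + \frac{229}{168} = \frac{565}{168} \approx 3.3631$)
$H{\left(X \right)} = - \frac{112}{15} - \frac{X}{3}$ ($H{\left(X \right)} = - \frac{X + \frac{112}{5}}{3} = - \frac{\frac{112}{5} + X}{3} = - \frac{112}{15} - \frac{X}{3}$)
$\frac{1}{H{\left(P \right)}} = \frac{1}{- \frac{112}{15} - \frac{565}{504}} = \frac{1}{- \frac{21641}{2520}} = - \frac{2520}{21641}$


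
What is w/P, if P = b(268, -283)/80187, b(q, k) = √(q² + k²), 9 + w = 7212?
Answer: 577586961*√151913/151913 ≈ 1.4819e+6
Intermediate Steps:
w = 7203 (w = -9 + 7212 = 7203)
b(q, k) = √(k² + q²)
P = √151913/80187 (P = √((-283)² + 268²)/80187 = √(80089 + 71824)*(1/80187) = √151913*(1/80187) = √151913/80187 ≈ 0.0048606)
w/P = 7203/((√151913/80187)) = 7203*(80187*√151913/151913) = 577586961*√151913/151913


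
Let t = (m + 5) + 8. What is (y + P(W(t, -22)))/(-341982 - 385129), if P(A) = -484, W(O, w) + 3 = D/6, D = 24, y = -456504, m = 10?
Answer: 3436/5467 ≈ 0.62850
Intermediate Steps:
t = 23 (t = (10 + 5) + 8 = 15 + 8 = 23)
W(O, w) = 1 (W(O, w) = -3 + 24/6 = -3 + 24*(⅙) = -3 + 4 = 1)
(y + P(W(t, -22)))/(-341982 - 385129) = (-456504 - 484)/(-341982 - 385129) = -456988/(-727111) = -456988*(-1/727111) = 3436/5467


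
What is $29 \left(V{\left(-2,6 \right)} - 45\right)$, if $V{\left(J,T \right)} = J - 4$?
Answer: $-1479$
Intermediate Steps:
$V{\left(J,T \right)} = -4 + J$ ($V{\left(J,T \right)} = J - 4 = -4 + J$)
$29 \left(V{\left(-2,6 \right)} - 45\right) = 29 \left(\left(-4 - 2\right) - 45\right) = 29 \left(-6 - 45\right) = 29 \left(-51\right) = -1479$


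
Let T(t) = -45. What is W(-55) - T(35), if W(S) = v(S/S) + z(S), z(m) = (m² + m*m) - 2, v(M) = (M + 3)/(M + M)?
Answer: 6095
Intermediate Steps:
v(M) = (3 + M)/(2*M) (v(M) = (3 + M)/((2*M)) = (3 + M)*(1/(2*M)) = (3 + M)/(2*M))
z(m) = -2 + 2*m² (z(m) = (m² + m²) - 2 = 2*m² - 2 = -2 + 2*m²)
W(S) = 2*S² (W(S) = (3 + S/S)/(2*((S/S))) + (-2 + 2*S²) = (½)*(3 + 1)/1 + (-2 + 2*S²) = (½)*1*4 + (-2 + 2*S²) = 2 + (-2 + 2*S²) = 2*S²)
W(-55) - T(35) = 2*(-55)² - 1*(-45) = 2*3025 + 45 = 6050 + 45 = 6095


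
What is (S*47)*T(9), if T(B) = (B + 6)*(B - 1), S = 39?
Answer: 219960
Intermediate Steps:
T(B) = (-1 + B)*(6 + B) (T(B) = (6 + B)*(-1 + B) = (-1 + B)*(6 + B))
(S*47)*T(9) = (39*47)*(-6 + 9**2 + 5*9) = 1833*(-6 + 81 + 45) = 1833*120 = 219960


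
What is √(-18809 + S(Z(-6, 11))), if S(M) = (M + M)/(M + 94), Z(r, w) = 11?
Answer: I*√207366915/105 ≈ 137.15*I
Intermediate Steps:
S(M) = 2*M/(94 + M) (S(M) = (2*M)/(94 + M) = 2*M/(94 + M))
√(-18809 + S(Z(-6, 11))) = √(-18809 + 2*11/(94 + 11)) = √(-18809 + 2*11/105) = √(-18809 + 2*11*(1/105)) = √(-18809 + 22/105) = √(-1974923/105) = I*√207366915/105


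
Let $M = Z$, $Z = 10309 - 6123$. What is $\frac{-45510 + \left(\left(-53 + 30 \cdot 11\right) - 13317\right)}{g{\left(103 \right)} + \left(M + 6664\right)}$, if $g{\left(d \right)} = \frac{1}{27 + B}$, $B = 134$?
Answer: $- \frac{9426550}{1746851} \approx -5.3963$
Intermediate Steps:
$Z = 4186$ ($Z = 10309 - 6123 = 4186$)
$M = 4186$
$g{\left(d \right)} = \frac{1}{161}$ ($g{\left(d \right)} = \frac{1}{27 + 134} = \frac{1}{161}$)
$\frac{-45510 + \left(\left(-53 + 30 \cdot 11\right) - 13317\right)}{g{\left(103 \right)} + \left(M + 6664\right)} = \frac{-45510 + \left(\left(-53 + 30 \cdot 11\right) - 13317\right)}{\frac{1}{161} + \left(4186 + 6664\right)} = \frac{-45510 + \left(\left(-53 + 330\right) - 13317\right)}{\frac{1}{161} + 10850} = \frac{-45510 + \left(277 - 13317\right)}{\frac{1746851}{161}} = \left(-45510 - 13040\right) \frac{161}{1746851} = \left(-58550\right) \frac{161}{1746851} = - \frac{9426550}{1746851}$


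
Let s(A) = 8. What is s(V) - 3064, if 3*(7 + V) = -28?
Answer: -3056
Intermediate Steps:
V = -49/3 (V = -7 + (1/3)*(-28) = -7 - 28/3 = -49/3 ≈ -16.333)
s(V) - 3064 = 8 - 3064 = -3056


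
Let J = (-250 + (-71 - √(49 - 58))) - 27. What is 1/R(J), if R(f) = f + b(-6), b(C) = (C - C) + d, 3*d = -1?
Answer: -3135/1092106 + 27*I/1092106 ≈ -0.0028706 + 2.4723e-5*I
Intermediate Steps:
d = -⅓ (d = (⅓)*(-1) = -⅓ ≈ -0.33333)
b(C) = -⅓ (b(C) = (C - C) - ⅓ = 0 - ⅓ = -⅓)
J = -348 - 3*I (J = (-250 + (-71 - √(-9))) - 27 = (-250 + (-71 - 3*I)) - 27 = (-321 - 3*I) - 27 = -348 - 3*I ≈ -348.0 - 3.0*I)
R(f) = -⅓ + f (R(f) = f - ⅓ = -⅓ + f)
1/R(J) = 1/(-⅓ + (-348 - 3*I)) = 1/(-1045/3 - 3*I) = 9*(-1045/3 + 3*I)/1092106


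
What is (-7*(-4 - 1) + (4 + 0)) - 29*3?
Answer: -48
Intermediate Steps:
(-7*(-4 - 1) + (4 + 0)) - 29*3 = (-7*(-5) + 4) - 87 = (35 + 4) - 87 = 39 - 87 = -48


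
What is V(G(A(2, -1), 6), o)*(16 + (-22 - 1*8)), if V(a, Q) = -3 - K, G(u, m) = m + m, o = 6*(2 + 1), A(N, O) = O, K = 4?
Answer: 98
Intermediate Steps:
o = 18 (o = 6*3 = 18)
G(u, m) = 2*m
V(a, Q) = -7 (V(a, Q) = -3 - 1*4 = -3 - 4 = -7)
V(G(A(2, -1), 6), o)*(16 + (-22 - 1*8)) = -7*(16 + (-22 - 1*8)) = -7*(16 + (-22 - 8)) = -7*(16 - 30) = -7*(-14) = 98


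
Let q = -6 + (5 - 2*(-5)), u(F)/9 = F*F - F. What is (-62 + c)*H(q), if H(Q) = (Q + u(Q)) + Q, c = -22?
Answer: -55944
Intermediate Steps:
u(F) = -9*F + 9*F**2 (u(F) = 9*(F*F - F) = 9*(F**2 - F) = -9*F + 9*F**2)
q = 9 (q = -6 + (5 + 10) = -6 + 15 = 9)
H(Q) = 2*Q + 9*Q*(-1 + Q) (H(Q) = (Q + 9*Q*(-1 + Q)) + Q = 2*Q + 9*Q*(-1 + Q))
(-62 + c)*H(q) = (-62 - 22)*(9*(-7 + 9*9)) = -756*(-7 + 81) = -756*74 = -84*666 = -55944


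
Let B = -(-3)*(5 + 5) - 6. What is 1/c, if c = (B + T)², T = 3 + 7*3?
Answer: 1/2304 ≈ 0.00043403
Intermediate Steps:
T = 24 (T = 3 + 21 = 24)
B = 24 (B = -(-3)*10 - 6 = -3*(-10) - 6 = 30 - 6 = 24)
c = 2304 (c = (24 + 24)² = 48² = 2304)
1/c = 1/2304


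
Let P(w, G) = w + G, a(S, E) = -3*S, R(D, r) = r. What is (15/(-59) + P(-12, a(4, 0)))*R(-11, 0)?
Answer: 0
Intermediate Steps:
P(w, G) = G + w
(15/(-59) + P(-12, a(4, 0)))*R(-11, 0) = (15/(-59) + (-3*4 - 12))*0 = (15*(-1/59) + (-12 - 12))*0 = (-15/59 - 24)*0 = -1431/59*0 = 0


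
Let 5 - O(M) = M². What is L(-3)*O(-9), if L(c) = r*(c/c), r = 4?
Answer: -304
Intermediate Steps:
O(M) = 5 - M²
L(c) = 4 (L(c) = 4*(c/c) = 4*1 = 4)
L(-3)*O(-9) = 4*(5 - 1*(-9)²) = 4*(5 - 1*81) = 4*(5 - 81) = 4*(-76) = -304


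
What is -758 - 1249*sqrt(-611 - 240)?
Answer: -758 - 1249*I*sqrt(851) ≈ -758.0 - 36436.0*I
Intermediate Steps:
-758 - 1249*sqrt(-611 - 240) = -758 - 1249*I*sqrt(851)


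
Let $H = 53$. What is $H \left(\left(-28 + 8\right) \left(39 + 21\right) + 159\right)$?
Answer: $-55173$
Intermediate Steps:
$H \left(\left(-28 + 8\right) \left(39 + 21\right) + 159\right) = 53 \left(\left(-28 + 8\right) \left(39 + 21\right) + 159\right) = 53 \left(\left(-20\right) 60 + 159\right) = 53 \left(-1200 + 159\right) = 53 \left(-1041\right) = -55173$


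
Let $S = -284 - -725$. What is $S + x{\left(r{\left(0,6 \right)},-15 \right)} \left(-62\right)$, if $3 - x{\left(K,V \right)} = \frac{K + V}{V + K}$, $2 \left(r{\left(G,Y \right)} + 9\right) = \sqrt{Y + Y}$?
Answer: $317$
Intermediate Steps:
$S = 441$ ($S = -284 + 725 = 441$)
$r{\left(G,Y \right)} = -9 + \frac{\sqrt{2} \sqrt{Y}}{2}$ ($r{\left(G,Y \right)} = -9 + \frac{\sqrt{Y + Y}}{2} = -9 + \frac{\sqrt{2 Y}}{2} = -9 + \frac{\sqrt{2} \sqrt{Y}}{2}$)
$x{\left(K,V \right)} = 2$ ($x{\left(K,V \right)} = 3 - \frac{K + V}{V + K} = 3 - \frac{K + V}{K + V} = 3 - 1 = 2$)
$S + x{\left(r{\left(0,6 \right)},-15 \right)} \left(-62\right) = 441 + 2 \left(-62\right) = 441 - 124 = 317$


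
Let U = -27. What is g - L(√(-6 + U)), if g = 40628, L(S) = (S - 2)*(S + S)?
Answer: 40694 + 4*I*√33 ≈ 40694.0 + 22.978*I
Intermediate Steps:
L(S) = 2*S*(-2 + S) (L(S) = (-2 + S)*(2*S) = 2*S*(-2 + S))
g - L(√(-6 + U)) = 40628 - 2*√(-6 - 27)*(-2 + √(-6 - 27)) = 40628 - 2*√(-33)*(-2 + √(-33)) = 40628 - 2*I*√33*(-2 + I*√33)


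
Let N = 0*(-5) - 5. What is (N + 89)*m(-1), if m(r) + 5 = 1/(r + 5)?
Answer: -399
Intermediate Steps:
m(r) = -5 + 1/(5 + r) (m(r) = -5 + 1/(r + 5) = -5 + 1/(5 + r))
N = -5 (N = 0 - 5 = -5)
(N + 89)*m(-1) = (-5 + 89)*((-24 - 5*(-1))/(5 - 1)) = 84*((-24 + 5)/4) = 84*((¼)*(-19)) = 84*(-19/4) = -399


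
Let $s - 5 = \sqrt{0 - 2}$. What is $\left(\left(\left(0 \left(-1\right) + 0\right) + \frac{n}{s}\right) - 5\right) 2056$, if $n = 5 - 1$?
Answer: $\frac{2056 \left(- 5 \sqrt{2} + 21 i\right)}{\sqrt{2} - 5 i} \approx -8757.0 - 430.76 i$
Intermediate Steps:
$n = 4$
$s = 5 + i \sqrt{2}$ ($s = 5 + \sqrt{0 - 2} = 5 + \sqrt{-2} = 5 + i \sqrt{2} \approx 5.0 + 1.4142 i$)
$\left(\left(\left(0 \left(-1\right) + 0\right) + \frac{n}{s}\right) - 5\right) 2056 = \left(\left(\left(0 \left(-1\right) + 0\right) + \frac{4}{5 + i \sqrt{2}}\right) - 5\right) 2056 = \left(\left(\left(0 + 0\right) + \frac{4}{5 + i \sqrt{2}}\right) - 5\right) 2056 = \left(\left(0 + \frac{4}{5 + i \sqrt{2}}\right) - 5\right) 2056 = \left(\frac{4}{5 + i \sqrt{2}} - 5\right) 2056 = \left(-5 + \frac{4}{5 + i \sqrt{2}}\right) 2056 = -10280 + \frac{8224}{5 + i \sqrt{2}}$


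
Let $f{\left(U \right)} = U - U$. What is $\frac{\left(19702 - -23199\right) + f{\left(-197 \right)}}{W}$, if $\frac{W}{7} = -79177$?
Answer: $- \frac{42901}{554239} \approx -0.077405$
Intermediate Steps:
$W = -554239$ ($W = 7 \left(-79177\right) = -554239$)
$f{\left(U \right)} = 0$
$\frac{\left(19702 - -23199\right) + f{\left(-197 \right)}}{W} = \frac{\left(19702 - -23199\right) + 0}{-554239} = \left(\left(19702 + 23199\right) + 0\right) \left(- \frac{1}{554239}\right) = \left(42901 + 0\right) \left(- \frac{1}{554239}\right) = 42901 \left(- \frac{1}{554239}\right) = - \frac{42901}{554239}$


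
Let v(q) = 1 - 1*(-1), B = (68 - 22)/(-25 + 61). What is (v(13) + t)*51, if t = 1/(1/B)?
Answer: 1003/6 ≈ 167.17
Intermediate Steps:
B = 23/18 (B = 46/36 = 46*(1/36) = 23/18 ≈ 1.2778)
v(q) = 2 (v(q) = 1 + 1 = 2)
t = 23/18 (t = 1/(1/(23/18)) = 1/(18/23) = 23/18 ≈ 1.2778)
(v(13) + t)*51 = (2 + 23/18)*51 = (59/18)*51 = 1003/6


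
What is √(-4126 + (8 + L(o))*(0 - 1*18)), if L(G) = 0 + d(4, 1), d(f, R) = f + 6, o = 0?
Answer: 5*I*√178 ≈ 66.708*I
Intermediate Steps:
d(f, R) = 6 + f
L(G) = 10 (L(G) = 0 + (6 + 4) = 0 + 10 = 10)
√(-4126 + (8 + L(o))*(0 - 1*18)) = √(-4126 + (8 + 10)*(0 - 1*18)) = √(-4126 + 18*(0 - 18)) = √(-4126 + 18*(-18)) = √(-4126 - 324) = √(-4450) = 5*I*√178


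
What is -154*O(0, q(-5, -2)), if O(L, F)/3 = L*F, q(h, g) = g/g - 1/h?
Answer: 0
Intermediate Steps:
q(h, g) = 1 - 1/h
O(L, F) = 3*F*L (O(L, F) = 3*(L*F) = 3*(F*L) = 3*F*L)
-154*O(0, q(-5, -2)) = -462*(-1 - 5)/(-5)*0 = -462*(-⅕*(-6))*0 = -462*6*0/5 = -154*0 = 0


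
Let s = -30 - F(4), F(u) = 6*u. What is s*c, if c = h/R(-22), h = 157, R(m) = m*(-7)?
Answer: -4239/77 ≈ -55.052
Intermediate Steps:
R(m) = -7*m
c = 157/154 (c = 157/((-7*(-22))) = 157/154 ≈ 1.0195)
s = -54 (s = -30 - 6*4 = -30 - 1*24 = -30 - 24 = -54)
s*c = -54*157/154 = -4239/77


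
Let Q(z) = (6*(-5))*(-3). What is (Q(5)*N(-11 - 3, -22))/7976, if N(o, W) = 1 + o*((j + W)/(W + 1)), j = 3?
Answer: -525/3988 ≈ -0.13164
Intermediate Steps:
N(o, W) = 1 + o*(3 + W)/(1 + W) (N(o, W) = 1 + o*((3 + W)/(W + 1)) = 1 + o*((3 + W)/(1 + W)) = 1 + o*(3 + W)/(1 + W))
Q(z) = 90 (Q(z) = -30*(-3) = 90)
(Q(5)*N(-11 - 3, -22))/7976 = (90*((1 - 22 + 3*(-11 - 3) - 22*(-11 - 3))/(1 - 22)))/7976 = (90*((1 - 22 + 3*(-14) - 22*(-14))/(-21)))*(1/7976) = (90*(-(1 - 22 - 42 + 308)/21))*(1/7976) = (90*(-1/21*245))*(1/7976) = (90*(-35/3))*(1/7976) = -1050*1/7976 = -525/3988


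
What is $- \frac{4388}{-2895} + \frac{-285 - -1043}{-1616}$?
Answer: $\frac{2448299}{2339160} \approx 1.0467$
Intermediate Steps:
$- \frac{4388}{-2895} + \frac{-285 - -1043}{-1616} = \left(-4388\right) \left(- \frac{1}{2895}\right) + \left(-285 + 1043\right) \left(- \frac{1}{1616}\right) = \frac{4388}{2895} + 758 \left(- \frac{1}{1616}\right) = \frac{4388}{2895} - \frac{379}{808} = \frac{2448299}{2339160}$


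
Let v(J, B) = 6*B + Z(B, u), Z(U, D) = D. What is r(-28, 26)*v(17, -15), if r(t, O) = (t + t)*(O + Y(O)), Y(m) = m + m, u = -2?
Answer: 401856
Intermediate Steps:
Y(m) = 2*m
v(J, B) = -2 + 6*B (v(J, B) = 6*B - 2 = -2 + 6*B)
r(t, O) = 6*O*t (r(t, O) = (t + t)*(O + 2*O) = (2*t)*(3*O) = 6*O*t)
r(-28, 26)*v(17, -15) = (6*26*(-28))*(-2 + 6*(-15)) = -4368*(-2 - 90) = -4368*(-92) = 401856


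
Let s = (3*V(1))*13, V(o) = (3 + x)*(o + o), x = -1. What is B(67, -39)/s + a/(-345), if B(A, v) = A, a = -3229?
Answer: 175613/17940 ≈ 9.7889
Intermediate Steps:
V(o) = 4*o (V(o) = (3 - 1)*(o + o) = 2*(2*o) = 4*o)
s = 156 (s = (3*(4*1))*13 = (3*4)*13 = 12*13 = 156)
B(67, -39)/s + a/(-345) = 67/156 - 3229/(-345) = 67*(1/156) - 3229*(-1/345) = 67/156 + 3229/345 = 175613/17940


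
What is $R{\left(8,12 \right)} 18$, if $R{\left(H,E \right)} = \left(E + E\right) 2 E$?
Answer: $10368$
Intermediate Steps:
$R{\left(H,E \right)} = 4 E^{2}$ ($R{\left(H,E \right)} = 2 E 2 E = 4 E^{2}$)
$R{\left(8,12 \right)} 18 = 4 \cdot 12^{2} \cdot 18 = 4 \cdot 144 \cdot 18 = 576 \cdot 18 = 10368$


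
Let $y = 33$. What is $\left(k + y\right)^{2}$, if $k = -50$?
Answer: $289$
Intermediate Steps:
$\left(k + y\right)^{2} = \left(-50 + 33\right)^{2} = \left(-17\right)^{2} = 289$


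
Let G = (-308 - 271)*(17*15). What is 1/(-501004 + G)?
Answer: -1/648649 ≈ -1.5417e-6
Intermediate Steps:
G = -147645 (G = -579*255 = -147645)
1/(-501004 + G) = 1/(-501004 - 147645) = 1/(-648649) = -1/648649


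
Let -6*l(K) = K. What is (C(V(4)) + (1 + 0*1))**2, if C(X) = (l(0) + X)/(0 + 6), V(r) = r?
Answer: 25/9 ≈ 2.7778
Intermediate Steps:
l(K) = -K/6
C(X) = X/6 (C(X) = (-1/6*0 + X)/(0 + 6) = (0 + X)/6 = X*(1/6) = X/6)
(C(V(4)) + (1 + 0*1))**2 = ((1/6)*4 + (1 + 0*1))**2 = (2/3 + (1 + 0))**2 = (2/3 + 1)**2 = (5/3)**2 = 25/9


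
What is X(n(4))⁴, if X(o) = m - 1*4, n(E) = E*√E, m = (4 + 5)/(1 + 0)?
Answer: 625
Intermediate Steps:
m = 9 (m = 9/1 = 9*1 = 9)
n(E) = E^(3/2)
X(o) = 5 (X(o) = 9 - 1*4 = 9 - 4 = 5)
X(n(4))⁴ = 5⁴ = 625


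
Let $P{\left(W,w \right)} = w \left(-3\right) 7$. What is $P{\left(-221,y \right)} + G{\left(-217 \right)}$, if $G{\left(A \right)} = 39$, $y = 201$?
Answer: $-4182$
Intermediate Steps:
$P{\left(W,w \right)} = - 21 w$ ($P{\left(W,w \right)} = - 3 w 7 = - 21 w$)
$P{\left(-221,y \right)} + G{\left(-217 \right)} = \left(-21\right) 201 + 39 = -4221 + 39 = -4182$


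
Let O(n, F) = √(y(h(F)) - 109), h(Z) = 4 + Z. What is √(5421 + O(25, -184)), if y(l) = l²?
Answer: √(5421 + 7*√659) ≈ 74.838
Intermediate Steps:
O(n, F) = √(-109 + (4 + F)²) (O(n, F) = √((4 + F)² - 109) = √(-109 + (4 + F)²))
√(5421 + O(25, -184)) = √(5421 + √(-109 + (4 - 184)²)) = √(5421 + √(-109 + (-180)²)) = √(5421 + √(-109 + 32400)) = √(5421 + √32291) = √(5421 + 7*√659)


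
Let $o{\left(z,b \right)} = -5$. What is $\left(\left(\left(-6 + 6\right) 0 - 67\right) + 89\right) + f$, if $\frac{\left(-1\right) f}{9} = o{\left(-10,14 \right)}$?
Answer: $67$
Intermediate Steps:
$f = 45$ ($f = \left(-9\right) \left(-5\right) = 45$)
$\left(\left(\left(-6 + 6\right) 0 - 67\right) + 89\right) + f = \left(\left(\left(-6 + 6\right) 0 - 67\right) + 89\right) + 45 = \left(\left(0 \cdot 0 - 67\right) + 89\right) + 45 = \left(\left(0 - 67\right) + 89\right) + 45 = \left(-67 + 89\right) + 45 = 22 + 45 = 67$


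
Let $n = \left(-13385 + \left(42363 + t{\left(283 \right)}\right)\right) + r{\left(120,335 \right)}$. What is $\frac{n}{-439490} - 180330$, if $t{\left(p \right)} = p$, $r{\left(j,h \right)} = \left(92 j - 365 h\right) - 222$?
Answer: $- \frac{39626574752}{219745} \approx -1.8033 \cdot 10^{5}$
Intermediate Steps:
$r{\left(j,h \right)} = -222 - 365 h + 92 j$ ($r{\left(j,h \right)} = \left(- 365 h + 92 j\right) - 222 = -222 - 365 h + 92 j$)
$n = -82196$ ($n = \left(-13385 + \left(42363 + 283\right)\right) - 111457 = \left(-13385 + 42646\right) - 111457 = 29261 - 111457 = -82196$)
$\frac{n}{-439490} - 180330 = - \frac{82196}{-439490} - 180330 = \left(-82196\right) \left(- \frac{1}{439490}\right) - 180330 = \frac{41098}{219745} - 180330 = - \frac{39626574752}{219745}$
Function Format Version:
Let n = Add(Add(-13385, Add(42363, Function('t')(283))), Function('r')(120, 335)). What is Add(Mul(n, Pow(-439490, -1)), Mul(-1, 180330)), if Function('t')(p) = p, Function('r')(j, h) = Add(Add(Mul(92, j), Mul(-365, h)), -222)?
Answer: Rational(-39626574752, 219745) ≈ -1.8033e+5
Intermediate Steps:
Function('r')(j, h) = Add(-222, Mul(-365, h), Mul(92, j)) (Function('r')(j, h) = Add(Add(Mul(-365, h), Mul(92, j)), -222) = Add(-222, Mul(-365, h), Mul(92, j)))
n = -82196 (n = Add(Add(-13385, Add(42363, 283)), Add(-222, Mul(-365, 335), Mul(92, 120))) = Add(Add(-13385, 42646), Add(-222, -122275, 11040)) = Add(29261, -111457) = -82196)
Add(Mul(n, Pow(-439490, -1)), Mul(-1, 180330)) = Add(Mul(-82196, Pow(-439490, -1)), Mul(-1, 180330)) = Add(Mul(-82196, Rational(-1, 439490)), -180330) = Add(Rational(41098, 219745), -180330) = Rational(-39626574752, 219745)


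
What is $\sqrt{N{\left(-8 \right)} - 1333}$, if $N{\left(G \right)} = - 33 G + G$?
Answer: $i \sqrt{1077} \approx 32.818 i$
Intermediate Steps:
$N{\left(G \right)} = - 32 G$
$\sqrt{N{\left(-8 \right)} - 1333} = \sqrt{\left(-32\right) \left(-8\right) - 1333} = \sqrt{256 - 1333} = \sqrt{-1077} = i \sqrt{1077}$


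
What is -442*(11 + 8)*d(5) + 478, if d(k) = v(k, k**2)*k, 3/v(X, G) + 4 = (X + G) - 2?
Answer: -19083/4 ≈ -4770.8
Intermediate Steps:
v(X, G) = 3/(-6 + G + X) (v(X, G) = 3/(-4 + ((X + G) - 2)) = 3/(-4 + ((G + X) - 2)) = 3/(-4 + (-2 + G + X)) = 3/(-6 + G + X))
d(k) = 3*k/(-6 + k + k**2) (d(k) = (3/(-6 + k**2 + k))*k = (3/(-6 + k + k**2))*k = 3*k/(-6 + k + k**2))
-442*(11 + 8)*d(5) + 478 = -442*(11 + 8)*3*5/(-6 + 5 + 5**2) + 478 = -8398*3*5/(-6 + 5 + 25) + 478 = -8398*3*5/24 + 478 = -8398*3*5*(1/24) + 478 = -8398*5/8 + 478 = -442*95/8 + 478 = -20995/4 + 478 = -19083/4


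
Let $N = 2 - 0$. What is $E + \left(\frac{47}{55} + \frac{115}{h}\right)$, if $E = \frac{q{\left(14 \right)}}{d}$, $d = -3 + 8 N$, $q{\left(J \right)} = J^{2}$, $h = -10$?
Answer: $\frac{6337}{1430} \approx 4.4315$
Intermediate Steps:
$N = 2$ ($N = 2 + 0 = 2$)
$d = 13$ ($d = -3 + 8 \cdot 2 = -3 + 16 = 13$)
$E = \frac{196}{13}$ ($E = \frac{14^{2}}{13} = 196 \cdot \frac{1}{13} = \frac{196}{13} \approx 15.077$)
$E + \left(\frac{47}{55} + \frac{115}{h}\right) = \frac{196}{13} + \left(\frac{47}{55} + \frac{115}{-10}\right) = \frac{196}{13} + \left(47 \cdot \frac{1}{55} + 115 \left(- \frac{1}{10}\right)\right) = \frac{196}{13} + \left(\frac{47}{55} - \frac{23}{2}\right) = \frac{196}{13} - \frac{1171}{110} = \frac{6337}{1430}$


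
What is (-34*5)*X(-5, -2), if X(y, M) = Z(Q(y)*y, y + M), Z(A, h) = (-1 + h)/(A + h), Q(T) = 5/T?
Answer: -680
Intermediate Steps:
Z(A, h) = (-1 + h)/(A + h)
X(y, M) = (-1 + M + y)/(5 + M + y) (X(y, M) = (-1 + (y + M))/((5/y)*y + (y + M)) = (-1 + (M + y))/(5 + (M + y)) = (-1 + M + y)/(5 + M + y))
(-34*5)*X(-5, -2) = (-34*5)*((-1 - 2 - 5)/(5 - 2 - 5)) = -170*(-8)/(-2) = -(-85)*(-8) = -170*4 = -680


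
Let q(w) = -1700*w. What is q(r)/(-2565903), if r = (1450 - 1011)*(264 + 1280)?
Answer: 1152287200/2565903 ≈ 449.08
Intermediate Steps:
r = 677816 (r = 439*1544 = 677816)
q(r)/(-2565903) = -1700*677816/(-2565903) = -1152287200*(-1/2565903) = 1152287200/2565903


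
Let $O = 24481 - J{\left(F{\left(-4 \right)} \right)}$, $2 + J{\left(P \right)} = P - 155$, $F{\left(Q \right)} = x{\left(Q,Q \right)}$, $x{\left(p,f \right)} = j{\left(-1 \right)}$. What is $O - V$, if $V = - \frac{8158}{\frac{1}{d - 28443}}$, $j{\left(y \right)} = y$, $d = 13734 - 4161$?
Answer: $-153916821$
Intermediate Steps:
$d = 9573$ ($d = 13734 - 4161 = 9573$)
$x{\left(p,f \right)} = -1$
$F{\left(Q \right)} = -1$
$J{\left(P \right)} = -157 + P$ ($J{\left(P \right)} = -2 + \left(P - 155\right) = -2 + \left(-155 + P\right) = -157 + P$)
$V = 153941460$ ($V = - \frac{8158}{\frac{1}{9573 - 28443}} = - \frac{8158}{\frac{1}{-18870}} = - \frac{8158}{- \frac{1}{18870}} = \left(-8158\right) \left(-18870\right) = 153941460$)
$O = 24639$ ($O = 24481 - \left(-157 - 1\right) = 24481 - -158 = 24481 + 158 = 24639$)
$O - V = 24639 - 153941460 = -153916821$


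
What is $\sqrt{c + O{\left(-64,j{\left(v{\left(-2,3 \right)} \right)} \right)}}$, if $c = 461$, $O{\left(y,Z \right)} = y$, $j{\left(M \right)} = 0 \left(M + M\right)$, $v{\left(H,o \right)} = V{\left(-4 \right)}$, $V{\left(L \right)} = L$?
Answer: $\sqrt{397} \approx 19.925$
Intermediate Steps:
$v{\left(H,o \right)} = -4$
$j{\left(M \right)} = 0$ ($j{\left(M \right)} = 0 \cdot 2 M = 0$)
$\sqrt{c + O{\left(-64,j{\left(v{\left(-2,3 \right)} \right)} \right)}} = \sqrt{461 - 64} = \sqrt{397}$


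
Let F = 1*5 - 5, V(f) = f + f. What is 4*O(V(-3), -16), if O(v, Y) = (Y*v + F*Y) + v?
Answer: 360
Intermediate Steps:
V(f) = 2*f
F = 0 (F = 5 - 5 = 0)
O(v, Y) = v + Y*v (O(v, Y) = (Y*v + 0*Y) + v = (Y*v + 0) + v = Y*v + v = v + Y*v)
4*O(V(-3), -16) = 4*((2*(-3))*(1 - 16)) = 4*(-6*(-15)) = 4*90 = 360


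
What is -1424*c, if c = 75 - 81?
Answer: 8544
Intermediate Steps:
c = -6
-1424*c = -1424*(-6) = 8544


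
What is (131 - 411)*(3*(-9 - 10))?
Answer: 15960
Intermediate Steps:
(131 - 411)*(3*(-9 - 10)) = -840*(-19) = -280*(-57) = 15960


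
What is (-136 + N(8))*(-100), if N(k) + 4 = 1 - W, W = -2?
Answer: 13700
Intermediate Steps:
N(k) = -1 (N(k) = -4 + (1 - 1*(-2)) = -4 + (1 + 2) = -4 + 3 = -1)
(-136 + N(8))*(-100) = (-136 - 1)*(-100) = -137*(-100) = 13700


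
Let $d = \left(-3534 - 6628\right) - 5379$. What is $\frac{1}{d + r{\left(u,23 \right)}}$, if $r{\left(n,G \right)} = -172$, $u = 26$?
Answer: $- \frac{1}{15713} \approx -6.3642 \cdot 10^{-5}$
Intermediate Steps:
$d = -15541$ ($d = -10162 - 5379 = -15541$)
$\frac{1}{d + r{\left(u,23 \right)}} = \frac{1}{-15541 - 172} = \frac{1}{-15713} = - \frac{1}{15713}$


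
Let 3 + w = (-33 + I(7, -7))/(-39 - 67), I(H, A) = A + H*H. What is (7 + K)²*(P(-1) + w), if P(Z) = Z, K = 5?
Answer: -31176/53 ≈ -588.23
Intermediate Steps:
I(H, A) = A + H²
w = -327/106 (w = -3 + (-33 + (-7 + 7²))/(-39 - 67) = -3 + (-33 + (-7 + 49))/(-106) = -3 + (-33 + 42)*(-1/106) = -3 + 9*(-1/106) = -3 - 9/106 = -327/106 ≈ -3.0849)
(7 + K)²*(P(-1) + w) = (7 + 5)²*(-1 - 327/106) = 12²*(-433/106) = 144*(-433/106) = -31176/53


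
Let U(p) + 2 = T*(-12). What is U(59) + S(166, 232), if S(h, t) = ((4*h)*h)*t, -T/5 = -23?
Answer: 25570586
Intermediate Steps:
T = 115 (T = -5*(-23) = 115)
U(p) = -1382 (U(p) = -2 + 115*(-12) = -2 - 1380 = -1382)
S(h, t) = 4*t*h² (S(h, t) = (4*h²)*t = 4*t*h²)
U(59) + S(166, 232) = -1382 + 4*232*166² = -1382 + 4*232*27556 = -1382 + 25571968 = 25570586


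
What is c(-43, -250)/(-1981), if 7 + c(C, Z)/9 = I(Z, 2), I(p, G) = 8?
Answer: -9/1981 ≈ -0.0045432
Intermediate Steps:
c(C, Z) = 9 (c(C, Z) = -63 + 9*8 = -63 + 72 = 9)
c(-43, -250)/(-1981) = 9/(-1981) = 9*(-1/1981) = -9/1981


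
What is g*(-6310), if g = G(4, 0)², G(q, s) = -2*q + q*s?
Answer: -403840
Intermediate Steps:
g = 64 (g = (4*(-2 + 0))² = (4*(-2))² = (-8)² = 64)
g*(-6310) = 64*(-6310) = -403840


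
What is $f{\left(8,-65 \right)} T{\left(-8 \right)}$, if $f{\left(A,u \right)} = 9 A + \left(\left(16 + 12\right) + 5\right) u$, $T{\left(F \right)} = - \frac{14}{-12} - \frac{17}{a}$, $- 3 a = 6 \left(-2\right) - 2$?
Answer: $\frac{35932}{7} \approx 5133.1$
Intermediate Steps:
$a = \frac{14}{3}$ ($a = - \frac{6 \left(-2\right) - 2}{3} = - \frac{-12 - 2}{3} = \left(- \frac{1}{3}\right) \left(-14\right) = \frac{14}{3} \approx 4.6667$)
$T{\left(F \right)} = - \frac{52}{21}$ ($T{\left(F \right)} = - \frac{14}{-12} - \frac{17}{\frac{14}{3}} = \left(-14\right) \left(- \frac{1}{12}\right) - \frac{51}{14} = \frac{7}{6} - \frac{51}{14} = - \frac{52}{21}$)
$f{\left(A,u \right)} = 9 A + 33 u$ ($f{\left(A,u \right)} = 9 A + \left(28 + 5\right) u = 9 A + 33 u$)
$f{\left(8,-65 \right)} T{\left(-8 \right)} = \left(9 \cdot 8 + 33 \left(-65\right)\right) \left(- \frac{52}{21}\right) = \left(72 - 2145\right) \left(- \frac{52}{21}\right) = \left(-2073\right) \left(- \frac{52}{21}\right) = \frac{35932}{7}$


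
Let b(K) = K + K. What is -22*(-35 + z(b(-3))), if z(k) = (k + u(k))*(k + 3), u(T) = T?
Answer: -22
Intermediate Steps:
b(K) = 2*K
z(k) = 2*k*(3 + k) (z(k) = (k + k)*(k + 3) = (2*k)*(3 + k) = 2*k*(3 + k))
-22*(-35 + z(b(-3))) = -22*(-35 + 2*(2*(-3))*(3 + 2*(-3))) = -22*(-35 + 2*(-6)*(3 - 6)) = -22*(-35 + 2*(-6)*(-3)) = -22*(-35 + 36) = -22*1 = -22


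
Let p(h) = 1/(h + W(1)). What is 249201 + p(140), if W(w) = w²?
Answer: 35137342/141 ≈ 2.4920e+5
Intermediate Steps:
p(h) = 1/(1 + h) (p(h) = 1/(h + 1²) = 1/(h + 1) = 1/(1 + h))
249201 + p(140) = 249201 + 1/(1 + 140) = 249201 + 1/141 = 35137342/141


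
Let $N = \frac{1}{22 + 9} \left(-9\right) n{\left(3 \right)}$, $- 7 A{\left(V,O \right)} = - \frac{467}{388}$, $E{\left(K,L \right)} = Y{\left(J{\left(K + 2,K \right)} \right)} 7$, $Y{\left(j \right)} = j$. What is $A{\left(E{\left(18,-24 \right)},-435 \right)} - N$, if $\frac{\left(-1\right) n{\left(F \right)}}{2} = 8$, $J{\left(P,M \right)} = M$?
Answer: $- \frac{376627}{84196} \approx -4.4732$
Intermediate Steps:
$n{\left(F \right)} = -16$ ($n{\left(F \right)} = \left(-2\right) 8 = -16$)
$E{\left(K,L \right)} = 7 K$ ($E{\left(K,L \right)} = K 7 = 7 K$)
$A{\left(V,O \right)} = \frac{467}{2716}$ ($A{\left(V,O \right)} = - \frac{\left(-467\right) \frac{1}{388}}{7} = \left(- \frac{1}{7}\right) \left(- \frac{467}{388}\right) = \frac{467}{2716}$)
$N = \frac{144}{31}$ ($N = \frac{1}{22 + 9} \left(-9\right) \left(-16\right) = \frac{1}{31} \left(-9\right) \left(-16\right) = \left(- \frac{9}{31}\right) \left(-16\right) = \frac{144}{31} \approx 4.6452$)
$A{\left(E{\left(18,-24 \right)},-435 \right)} - N = \frac{467}{2716} - \frac{144}{31} = - \frac{376627}{84196}$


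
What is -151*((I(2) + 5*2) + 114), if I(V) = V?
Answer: -19026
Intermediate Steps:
-151*((I(2) + 5*2) + 114) = -151*((2 + 5*2) + 114) = -151*((2 + 10) + 114) = -151*(12 + 114) = -151*126 = -19026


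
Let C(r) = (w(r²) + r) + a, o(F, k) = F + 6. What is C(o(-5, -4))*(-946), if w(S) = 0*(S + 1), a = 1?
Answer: -1892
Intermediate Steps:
w(S) = 0 (w(S) = 0*(1 + S) = 0)
o(F, k) = 6 + F
C(r) = 1 + r (C(r) = (0 + r) + 1 = r + 1 = 1 + r)
C(o(-5, -4))*(-946) = (1 + (6 - 5))*(-946) = (1 + 1)*(-946) = 2*(-946) = -1892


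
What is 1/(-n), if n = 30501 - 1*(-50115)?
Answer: -1/80616 ≈ -1.2404e-5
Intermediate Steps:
n = 80616 (n = 30501 + 50115 = 80616)
1/(-n) = 1/(-1*80616) = 1/(-80616) = -1/80616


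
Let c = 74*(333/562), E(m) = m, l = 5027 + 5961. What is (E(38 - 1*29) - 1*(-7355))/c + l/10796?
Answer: 5618843303/33254379 ≈ 168.97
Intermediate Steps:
l = 10988
c = 12321/281 (c = 74*(333*(1/562)) = 74*(333/562) = 12321/281 ≈ 43.847)
(E(38 - 1*29) - 1*(-7355))/c + l/10796 = ((38 - 1*29) - 1*(-7355))/(12321/281) + 10988/10796 = ((38 - 29) + 7355)*(281/12321) + 10988*(1/10796) = (9 + 7355)*(281/12321) + 2747/2699 = 7364*(281/12321) + 2747/2699 = 2069284/12321 + 2747/2699 = 5618843303/33254379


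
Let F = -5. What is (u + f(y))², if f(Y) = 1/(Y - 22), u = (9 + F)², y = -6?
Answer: 199809/784 ≈ 254.86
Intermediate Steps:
u = 16 (u = (9 - 5)² = 4² = 16)
f(Y) = 1/(-22 + Y)
(u + f(y))² = (16 + 1/(-22 - 6))² = (16 + 1/(-28))² = (16 - 1/28)² = (447/28)² = 199809/784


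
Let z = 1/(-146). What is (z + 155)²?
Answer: 512071641/21316 ≈ 24023.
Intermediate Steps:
z = -1/146 ≈ -0.0068493
(z + 155)² = (-1/146 + 155)² = (22629/146)² = 512071641/21316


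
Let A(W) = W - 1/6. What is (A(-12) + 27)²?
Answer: 7921/36 ≈ 220.03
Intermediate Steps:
A(W) = -⅙ + W (A(W) = W + (⅙)*(-1) = W - ⅙ = -⅙ + W)
(A(-12) + 27)² = ((-⅙ - 12) + 27)² = (-73/6 + 27)² = (89/6)² = 7921/36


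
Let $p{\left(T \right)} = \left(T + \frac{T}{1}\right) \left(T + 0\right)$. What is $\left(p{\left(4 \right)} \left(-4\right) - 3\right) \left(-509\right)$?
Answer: $66679$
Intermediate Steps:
$p{\left(T \right)} = 2 T^{2}$ ($p{\left(T \right)} = \left(T + T 1\right) T = \left(T + T\right) T = 2 T T = 2 T^{2}$)
$\left(p{\left(4 \right)} \left(-4\right) - 3\right) \left(-509\right) = \left(2 \cdot 4^{2} \left(-4\right) - 3\right) \left(-509\right) = \left(2 \cdot 16 \left(-4\right) - 3\right) \left(-509\right) = \left(32 \left(-4\right) - 3\right) \left(-509\right) = \left(-128 - 3\right) \left(-509\right) = \left(-131\right) \left(-509\right) = 66679$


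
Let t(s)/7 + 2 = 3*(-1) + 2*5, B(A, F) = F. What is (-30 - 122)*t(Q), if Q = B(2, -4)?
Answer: -5320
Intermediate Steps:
Q = -4
t(s) = 35 (t(s) = -14 + 7*(3*(-1) + 2*5) = -14 + 7*(-3 + 10) = -14 + 7*7 = -14 + 49 = 35)
(-30 - 122)*t(Q) = (-30 - 122)*35 = -152*35 = -5320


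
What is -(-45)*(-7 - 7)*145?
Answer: -91350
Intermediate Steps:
-(-45)*(-7 - 7)*145 = -(-45)*(-14)*145 = -15*42*145 = -630*145 = -91350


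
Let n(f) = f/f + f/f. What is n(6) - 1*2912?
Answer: -2910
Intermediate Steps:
n(f) = 2 (n(f) = 1 + 1 = 2)
n(6) - 1*2912 = 2 - 1*2912 = 2 - 2912 = -2910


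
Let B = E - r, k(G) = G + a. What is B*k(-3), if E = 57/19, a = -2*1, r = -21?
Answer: -120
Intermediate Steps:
a = -2
E = 3 (E = 57*(1/19) = 3)
k(G) = -2 + G (k(G) = G - 2 = -2 + G)
B = 24 (B = 3 - 1*(-21) = 3 + 21 = 24)
B*k(-3) = 24*(-2 - 3) = 24*(-5) = -120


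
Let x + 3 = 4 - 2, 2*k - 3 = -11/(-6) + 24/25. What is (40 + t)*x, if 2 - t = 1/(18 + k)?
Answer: -262998/6269 ≈ -41.952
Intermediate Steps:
k = 869/300 (k = 3/2 + (-11/(-6) + 24/25)/2 = 3/2 + (-11*(-⅙) + 24*(1/25))/2 = 3/2 + (11/6 + 24/25)/2 = 3/2 + (½)*(419/150) = 3/2 + 419/300 = 869/300 ≈ 2.8967)
x = -1 (x = -3 + (4 - 2) = -3 + 2 = -1)
t = 12238/6269 (t = 2 - 1/(18 + 869/300) = 2 - 1/6269/300 = 2 - 1*300/6269 = 2 - 300/6269 = 12238/6269 ≈ 1.9521)
(40 + t)*x = (40 + 12238/6269)*(-1) = (262998/6269)*(-1) = -262998/6269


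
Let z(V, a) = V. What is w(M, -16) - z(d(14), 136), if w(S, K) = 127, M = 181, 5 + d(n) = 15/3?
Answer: 127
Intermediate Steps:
d(n) = 0 (d(n) = -5 + 15/3 = -5 + 15*(1/3) = -5 + 5 = 0)
w(M, -16) - z(d(14), 136) = 127 - 1*0 = 127 + 0 = 127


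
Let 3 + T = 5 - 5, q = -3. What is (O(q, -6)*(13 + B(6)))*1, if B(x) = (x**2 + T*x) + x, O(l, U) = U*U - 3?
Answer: 1221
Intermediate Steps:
T = -3 (T = -3 + (5 - 5) = -3 + 0 = -3)
O(l, U) = -3 + U**2 (O(l, U) = U**2 - 3 = -3 + U**2)
B(x) = x**2 - 2*x (B(x) = (x**2 - 3*x) + x = x**2 - 2*x)
(O(q, -6)*(13 + B(6)))*1 = ((-3 + (-6)**2)*(13 + 6*(-2 + 6)))*1 = ((-3 + 36)*(13 + 6*4))*1 = (33*(13 + 24))*1 = (33*37)*1 = 1221*1 = 1221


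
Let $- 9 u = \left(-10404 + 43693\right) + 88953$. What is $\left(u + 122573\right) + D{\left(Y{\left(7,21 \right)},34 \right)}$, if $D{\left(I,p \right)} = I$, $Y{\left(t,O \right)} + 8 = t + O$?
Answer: $\frac{981095}{9} \approx 1.0901 \cdot 10^{5}$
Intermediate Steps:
$Y{\left(t,O \right)} = -8 + O + t$ ($Y{\left(t,O \right)} = -8 + \left(t + O\right) = -8 + \left(O + t\right) = -8 + O + t$)
$u = - \frac{122242}{9}$ ($u = - \frac{\left(-10404 + 43693\right) + 88953}{9} = - \frac{33289 + 88953}{9} = \left(- \frac{1}{9}\right) 122242 = - \frac{122242}{9} \approx -13582.0$)
$\left(u + 122573\right) + D{\left(Y{\left(7,21 \right)},34 \right)} = \left(- \frac{122242}{9} + 122573\right) + \left(-8 + 21 + 7\right) = \frac{980915}{9} + 20 = \frac{981095}{9}$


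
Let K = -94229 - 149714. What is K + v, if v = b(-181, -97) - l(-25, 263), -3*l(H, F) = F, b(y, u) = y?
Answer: -732109/3 ≈ -2.4404e+5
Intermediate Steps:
l(H, F) = -F/3
K = -243943
v = -280/3 (v = -181 - (-1)*263/3 = -181 - 1*(-263/3) = -181 + 263/3 = -280/3 ≈ -93.333)
K + v = -243943 - 280/3 = -732109/3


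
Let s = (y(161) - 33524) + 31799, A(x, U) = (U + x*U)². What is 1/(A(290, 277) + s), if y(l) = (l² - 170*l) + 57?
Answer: 1/6497485332 ≈ 1.5391e-10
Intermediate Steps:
y(l) = 57 + l² - 170*l
A(x, U) = (U + U*x)²
s = -3117 (s = ((57 + 161² - 170*161) - 33524) + 31799 = ((57 + 25921 - 27370) - 33524) + 31799 = (-1392 - 33524) + 31799 = -34916 + 31799 = -3117)
1/(A(290, 277) + s) = 1/(277²*(1 + 290)² - 3117) = 1/(76729*291² - 3117) = 1/(76729*84681 - 3117) = 1/(6497488449 - 3117) = 1/6497485332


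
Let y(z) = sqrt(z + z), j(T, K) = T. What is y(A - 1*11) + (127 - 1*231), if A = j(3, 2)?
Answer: -104 + 4*I ≈ -104.0 + 4.0*I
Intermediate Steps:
A = 3
y(z) = sqrt(2)*sqrt(z) (y(z) = sqrt(2*z) = sqrt(2)*sqrt(z))
y(A - 1*11) + (127 - 1*231) = sqrt(2)*sqrt(3 - 1*11) + (127 - 1*231) = sqrt(2)*sqrt(3 - 11) + (127 - 231) = sqrt(2)*sqrt(-8) - 104 = sqrt(2)*(2*I*sqrt(2)) - 104 = 4*I - 104 = -104 + 4*I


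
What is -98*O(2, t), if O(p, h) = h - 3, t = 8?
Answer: -490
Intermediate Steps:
O(p, h) = -3 + h
-98*O(2, t) = -98*(-3 + 8) = -98*5 = -490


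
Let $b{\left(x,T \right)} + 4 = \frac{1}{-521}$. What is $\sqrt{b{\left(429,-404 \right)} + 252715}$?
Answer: $\frac{\sqrt{68596126030}}{521} \approx 502.7$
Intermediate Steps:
$b{\left(x,T \right)} = - \frac{2085}{521}$ ($b{\left(x,T \right)} = -4 + \frac{1}{-521} = -4 - \frac{1}{521} = - \frac{2085}{521}$)
$\sqrt{b{\left(429,-404 \right)} + 252715} = \sqrt{- \frac{2085}{521} + 252715} = \sqrt{\frac{131662430}{521}} = \frac{\sqrt{68596126030}}{521}$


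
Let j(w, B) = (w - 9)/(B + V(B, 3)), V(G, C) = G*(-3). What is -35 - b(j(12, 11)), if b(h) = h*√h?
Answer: -35 + 3*I*√66/484 ≈ -35.0 + 0.050356*I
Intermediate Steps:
V(G, C) = -3*G
j(w, B) = -(-9 + w)/(2*B) (j(w, B) = (w - 9)/(B - 3*B) = (-9 + w)/((-2*B)) = (-9 + w)*(-1/(2*B)) = -(-9 + w)/(2*B))
b(h) = h^(3/2)
-35 - b(j(12, 11)) = -35 - ((½)*(9 - 1*12)/11)^(3/2) = -35 - ((½)*(1/11)*(9 - 12))^(3/2) = -35 - ((½)*(1/11)*(-3))^(3/2) = -35 - (-3/22)^(3/2) = -35 - (-3)*I*√66/484 = -35 + 3*I*√66/484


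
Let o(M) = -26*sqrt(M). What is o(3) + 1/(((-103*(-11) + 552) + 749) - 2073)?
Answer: 1/361 - 26*sqrt(3) ≈ -45.031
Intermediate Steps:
o(3) + 1/(((-103*(-11) + 552) + 749) - 2073) = -26*sqrt(3) + 1/(((-103*(-11) + 552) + 749) - 2073) = -26*sqrt(3) + 1/(((1133 + 552) + 749) - 2073) = -26*sqrt(3) + 1/((1685 + 749) - 2073) = -26*sqrt(3) + 1/(2434 - 2073) = -26*sqrt(3) + 1/361 = 1/361 - 26*sqrt(3)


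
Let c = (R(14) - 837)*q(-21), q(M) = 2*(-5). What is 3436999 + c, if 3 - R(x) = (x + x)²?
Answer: 3453179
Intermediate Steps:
R(x) = 3 - 4*x² (R(x) = 3 - (x + x)² = 3 - (2*x)² = 3 - 4*x²)
q(M) = -10
c = 16180 (c = ((3 - 4*14²) - 837)*(-10) = ((3 - 4*196) - 837)*(-10) = ((3 - 784) - 837)*(-10) = (-781 - 837)*(-10) = -1618*(-10) = 16180)
3436999 + c = 3436999 + 16180 = 3453179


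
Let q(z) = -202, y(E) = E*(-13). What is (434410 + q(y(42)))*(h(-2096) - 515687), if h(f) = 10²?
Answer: -223872000096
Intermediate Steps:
y(E) = -13*E
h(f) = 100
(434410 + q(y(42)))*(h(-2096) - 515687) = (434410 - 202)*(100 - 515687) = 434208*(-515587) = -223872000096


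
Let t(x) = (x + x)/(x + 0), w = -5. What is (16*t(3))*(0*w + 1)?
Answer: 32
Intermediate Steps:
t(x) = 2 (t(x) = (2*x)/x = 2)
(16*t(3))*(0*w + 1) = (16*2)*(0*(-5) + 1) = 32*(0 + 1) = 32*1 = 32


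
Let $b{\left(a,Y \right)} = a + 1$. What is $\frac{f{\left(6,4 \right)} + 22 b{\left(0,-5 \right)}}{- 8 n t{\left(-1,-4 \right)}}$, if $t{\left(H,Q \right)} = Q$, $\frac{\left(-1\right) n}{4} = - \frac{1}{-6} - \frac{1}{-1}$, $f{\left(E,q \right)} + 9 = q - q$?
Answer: $- \frac{39}{448} \approx -0.087054$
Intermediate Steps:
$b{\left(a,Y \right)} = 1 + a$
$f{\left(E,q \right)} = -9$ ($f{\left(E,q \right)} = -9 + \left(q - q\right) = -9 + 0 = -9$)
$n = - \frac{14}{3}$ ($n = - 4 \left(- \frac{1}{-6} - \frac{1}{-1}\right) = - 4 \left(\left(-1\right) \left(- \frac{1}{6}\right) - -1\right) = - 4 \left(\frac{1}{6} + 1\right) = \left(-4\right) \frac{7}{6} = - \frac{14}{3} \approx -4.6667$)
$\frac{f{\left(6,4 \right)} + 22 b{\left(0,-5 \right)}}{- 8 n t{\left(-1,-4 \right)}} = \frac{-9 + 22 \left(1 + 0\right)}{\left(-8\right) \left(- \frac{14}{3}\right) \left(-4\right)} = \frac{-9 + 22 \cdot 1}{\frac{112}{3} \left(-4\right)} = \frac{-9 + 22}{- \frac{448}{3}} = 13 \left(- \frac{3}{448}\right) = - \frac{39}{448}$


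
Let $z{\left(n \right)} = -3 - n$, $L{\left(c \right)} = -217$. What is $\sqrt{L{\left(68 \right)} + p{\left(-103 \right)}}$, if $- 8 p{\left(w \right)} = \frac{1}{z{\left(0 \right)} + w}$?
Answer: $\frac{i \sqrt{9752795}}{212} \approx 14.731 i$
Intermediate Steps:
$p{\left(w \right)} = - \frac{1}{8 \left(-3 + w\right)}$ ($p{\left(w \right)} = - \frac{1}{8 \left(\left(-3 - 0\right) + w\right)} = - \frac{1}{8 \left(\left(-3 + 0\right) + w\right)} = - \frac{1}{8 \left(-3 + w\right)}$)
$\sqrt{L{\left(68 \right)} + p{\left(-103 \right)}} = \sqrt{-217 - \frac{1}{-24 + 8 \left(-103\right)}} = \sqrt{-217 - \frac{1}{-24 - 824}} = \sqrt{-217 - \frac{1}{-848}} = \sqrt{-217 - - \frac{1}{848}} = \sqrt{-217 + \frac{1}{848}} = \sqrt{- \frac{184015}{848}} = \frac{i \sqrt{9752795}}{212}$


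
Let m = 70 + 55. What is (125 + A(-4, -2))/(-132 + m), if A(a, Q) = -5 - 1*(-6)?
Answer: -18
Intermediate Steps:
m = 125
A(a, Q) = 1 (A(a, Q) = -5 + 6 = 1)
(125 + A(-4, -2))/(-132 + m) = (125 + 1)/(-132 + 125) = 126/(-7) = 126*(-1/7) = -18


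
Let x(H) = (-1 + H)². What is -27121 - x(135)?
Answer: -45077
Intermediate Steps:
-27121 - x(135) = -27121 - (-1 + 135)² = -27121 - 1*134² = -27121 - 1*17956 = -27121 - 17956 = -45077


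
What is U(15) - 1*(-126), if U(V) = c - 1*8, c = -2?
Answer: 116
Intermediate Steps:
U(V) = -10 (U(V) = -2 - 1*8 = -2 - 8 = -10)
U(15) - 1*(-126) = -10 - 1*(-126) = -10 + 126 = 116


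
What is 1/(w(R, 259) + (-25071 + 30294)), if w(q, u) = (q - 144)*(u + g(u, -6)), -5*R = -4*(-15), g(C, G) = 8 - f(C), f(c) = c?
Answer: 1/3975 ≈ 0.00025157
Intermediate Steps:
g(C, G) = 8 - C
R = -12 (R = -(-4)*(-15)/5 = -1/5*60 = -12)
w(q, u) = -1152 + 8*q (w(q, u) = (q - 144)*(u + (8 - u)) = (-144 + q)*8 = -1152 + 8*q)
1/(w(R, 259) + (-25071 + 30294)) = 1/((-1152 + 8*(-12)) + (-25071 + 30294)) = 1/((-1152 - 96) + 5223) = 1/(-1248 + 5223) = 1/3975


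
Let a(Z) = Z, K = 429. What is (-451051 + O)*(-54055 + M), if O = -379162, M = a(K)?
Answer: 44521002338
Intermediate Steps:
M = 429
(-451051 + O)*(-54055 + M) = (-451051 - 379162)*(-54055 + 429) = -830213*(-53626) = 44521002338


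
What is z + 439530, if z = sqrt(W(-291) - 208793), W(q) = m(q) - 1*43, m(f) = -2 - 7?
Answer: 439530 + 3*I*sqrt(23205) ≈ 4.3953e+5 + 457.0*I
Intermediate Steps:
m(f) = -9
W(q) = -52 (W(q) = -9 - 1*43 = -9 - 43 = -52)
z = 3*I*sqrt(23205) (z = sqrt(-52 - 208793) = sqrt(-208845) = 3*I*sqrt(23205) ≈ 457.0*I)
z + 439530 = 3*I*sqrt(23205) + 439530 = 439530 + 3*I*sqrt(23205)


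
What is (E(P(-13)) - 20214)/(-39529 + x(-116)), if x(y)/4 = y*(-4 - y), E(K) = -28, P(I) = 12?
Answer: 20242/91497 ≈ 0.22123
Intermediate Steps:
x(y) = 4*y*(-4 - y) (x(y) = 4*(y*(-4 - y)) = 4*y*(-4 - y))
(E(P(-13)) - 20214)/(-39529 + x(-116)) = (-28 - 20214)/(-39529 - 4*(-116)*(4 - 116)) = -20242/(-39529 - 4*(-116)*(-112)) = -20242/(-39529 - 51968) = -20242/(-91497) = -20242*(-1/91497) = 20242/91497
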